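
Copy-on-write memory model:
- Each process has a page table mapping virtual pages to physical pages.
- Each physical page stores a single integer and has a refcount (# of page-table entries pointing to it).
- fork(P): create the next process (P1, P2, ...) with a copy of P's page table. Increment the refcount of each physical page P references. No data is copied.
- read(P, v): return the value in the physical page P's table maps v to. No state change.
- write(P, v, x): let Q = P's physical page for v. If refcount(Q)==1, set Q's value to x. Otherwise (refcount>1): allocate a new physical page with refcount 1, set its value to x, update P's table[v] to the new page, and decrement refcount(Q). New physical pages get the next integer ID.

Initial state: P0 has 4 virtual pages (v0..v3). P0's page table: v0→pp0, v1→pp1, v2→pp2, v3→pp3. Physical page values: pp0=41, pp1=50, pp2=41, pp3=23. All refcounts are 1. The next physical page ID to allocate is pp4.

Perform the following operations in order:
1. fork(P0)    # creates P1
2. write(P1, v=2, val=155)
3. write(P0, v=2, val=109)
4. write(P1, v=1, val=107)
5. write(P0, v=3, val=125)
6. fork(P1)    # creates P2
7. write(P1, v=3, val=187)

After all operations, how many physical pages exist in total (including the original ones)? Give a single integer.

Op 1: fork(P0) -> P1. 4 ppages; refcounts: pp0:2 pp1:2 pp2:2 pp3:2
Op 2: write(P1, v2, 155). refcount(pp2)=2>1 -> COPY to pp4. 5 ppages; refcounts: pp0:2 pp1:2 pp2:1 pp3:2 pp4:1
Op 3: write(P0, v2, 109). refcount(pp2)=1 -> write in place. 5 ppages; refcounts: pp0:2 pp1:2 pp2:1 pp3:2 pp4:1
Op 4: write(P1, v1, 107). refcount(pp1)=2>1 -> COPY to pp5. 6 ppages; refcounts: pp0:2 pp1:1 pp2:1 pp3:2 pp4:1 pp5:1
Op 5: write(P0, v3, 125). refcount(pp3)=2>1 -> COPY to pp6. 7 ppages; refcounts: pp0:2 pp1:1 pp2:1 pp3:1 pp4:1 pp5:1 pp6:1
Op 6: fork(P1) -> P2. 7 ppages; refcounts: pp0:3 pp1:1 pp2:1 pp3:2 pp4:2 pp5:2 pp6:1
Op 7: write(P1, v3, 187). refcount(pp3)=2>1 -> COPY to pp7. 8 ppages; refcounts: pp0:3 pp1:1 pp2:1 pp3:1 pp4:2 pp5:2 pp6:1 pp7:1

Answer: 8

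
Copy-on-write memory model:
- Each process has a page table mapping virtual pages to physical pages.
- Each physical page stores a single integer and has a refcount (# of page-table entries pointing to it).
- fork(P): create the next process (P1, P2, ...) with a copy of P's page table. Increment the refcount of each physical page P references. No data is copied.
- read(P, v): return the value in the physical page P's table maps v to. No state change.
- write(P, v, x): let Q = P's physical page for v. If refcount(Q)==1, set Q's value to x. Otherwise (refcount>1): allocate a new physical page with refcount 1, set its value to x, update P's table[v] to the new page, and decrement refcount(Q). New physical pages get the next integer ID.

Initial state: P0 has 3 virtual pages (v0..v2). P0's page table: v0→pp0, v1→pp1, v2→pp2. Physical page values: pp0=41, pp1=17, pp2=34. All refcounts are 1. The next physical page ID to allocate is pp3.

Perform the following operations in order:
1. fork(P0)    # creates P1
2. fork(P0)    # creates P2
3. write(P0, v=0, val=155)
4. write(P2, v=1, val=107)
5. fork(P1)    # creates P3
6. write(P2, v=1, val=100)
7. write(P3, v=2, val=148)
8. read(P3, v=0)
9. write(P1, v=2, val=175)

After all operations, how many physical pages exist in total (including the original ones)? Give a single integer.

Answer: 7

Derivation:
Op 1: fork(P0) -> P1. 3 ppages; refcounts: pp0:2 pp1:2 pp2:2
Op 2: fork(P0) -> P2. 3 ppages; refcounts: pp0:3 pp1:3 pp2:3
Op 3: write(P0, v0, 155). refcount(pp0)=3>1 -> COPY to pp3. 4 ppages; refcounts: pp0:2 pp1:3 pp2:3 pp3:1
Op 4: write(P2, v1, 107). refcount(pp1)=3>1 -> COPY to pp4. 5 ppages; refcounts: pp0:2 pp1:2 pp2:3 pp3:1 pp4:1
Op 5: fork(P1) -> P3. 5 ppages; refcounts: pp0:3 pp1:3 pp2:4 pp3:1 pp4:1
Op 6: write(P2, v1, 100). refcount(pp4)=1 -> write in place. 5 ppages; refcounts: pp0:3 pp1:3 pp2:4 pp3:1 pp4:1
Op 7: write(P3, v2, 148). refcount(pp2)=4>1 -> COPY to pp5. 6 ppages; refcounts: pp0:3 pp1:3 pp2:3 pp3:1 pp4:1 pp5:1
Op 8: read(P3, v0) -> 41. No state change.
Op 9: write(P1, v2, 175). refcount(pp2)=3>1 -> COPY to pp6. 7 ppages; refcounts: pp0:3 pp1:3 pp2:2 pp3:1 pp4:1 pp5:1 pp6:1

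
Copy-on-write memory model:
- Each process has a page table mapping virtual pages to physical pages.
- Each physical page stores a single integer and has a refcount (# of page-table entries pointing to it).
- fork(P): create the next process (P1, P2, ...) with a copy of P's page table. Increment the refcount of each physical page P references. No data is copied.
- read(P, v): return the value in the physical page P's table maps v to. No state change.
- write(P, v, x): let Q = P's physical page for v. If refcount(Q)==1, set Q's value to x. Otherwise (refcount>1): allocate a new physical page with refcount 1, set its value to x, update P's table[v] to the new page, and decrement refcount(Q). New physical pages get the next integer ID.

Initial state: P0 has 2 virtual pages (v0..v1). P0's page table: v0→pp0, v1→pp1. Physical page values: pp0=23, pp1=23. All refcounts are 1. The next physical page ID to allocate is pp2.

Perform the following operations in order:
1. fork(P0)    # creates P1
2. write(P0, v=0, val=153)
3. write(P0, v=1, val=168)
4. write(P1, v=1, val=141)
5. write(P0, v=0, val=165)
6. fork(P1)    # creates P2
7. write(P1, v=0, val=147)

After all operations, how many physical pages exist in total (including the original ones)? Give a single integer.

Op 1: fork(P0) -> P1. 2 ppages; refcounts: pp0:2 pp1:2
Op 2: write(P0, v0, 153). refcount(pp0)=2>1 -> COPY to pp2. 3 ppages; refcounts: pp0:1 pp1:2 pp2:1
Op 3: write(P0, v1, 168). refcount(pp1)=2>1 -> COPY to pp3. 4 ppages; refcounts: pp0:1 pp1:1 pp2:1 pp3:1
Op 4: write(P1, v1, 141). refcount(pp1)=1 -> write in place. 4 ppages; refcounts: pp0:1 pp1:1 pp2:1 pp3:1
Op 5: write(P0, v0, 165). refcount(pp2)=1 -> write in place. 4 ppages; refcounts: pp0:1 pp1:1 pp2:1 pp3:1
Op 6: fork(P1) -> P2. 4 ppages; refcounts: pp0:2 pp1:2 pp2:1 pp3:1
Op 7: write(P1, v0, 147). refcount(pp0)=2>1 -> COPY to pp4. 5 ppages; refcounts: pp0:1 pp1:2 pp2:1 pp3:1 pp4:1

Answer: 5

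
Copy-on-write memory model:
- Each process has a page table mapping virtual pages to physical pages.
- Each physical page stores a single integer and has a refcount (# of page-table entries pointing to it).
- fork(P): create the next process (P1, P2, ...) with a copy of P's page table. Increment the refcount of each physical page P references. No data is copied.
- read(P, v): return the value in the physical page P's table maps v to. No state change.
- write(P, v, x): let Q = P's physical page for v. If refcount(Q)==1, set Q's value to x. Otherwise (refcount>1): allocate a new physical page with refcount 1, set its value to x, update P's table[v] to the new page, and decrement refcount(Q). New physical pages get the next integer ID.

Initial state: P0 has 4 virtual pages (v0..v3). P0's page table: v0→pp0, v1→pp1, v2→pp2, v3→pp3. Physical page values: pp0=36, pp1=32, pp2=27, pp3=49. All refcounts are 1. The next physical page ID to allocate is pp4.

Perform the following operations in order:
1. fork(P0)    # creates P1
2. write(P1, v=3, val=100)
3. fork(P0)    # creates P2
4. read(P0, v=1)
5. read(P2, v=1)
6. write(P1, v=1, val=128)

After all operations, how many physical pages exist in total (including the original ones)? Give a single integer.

Op 1: fork(P0) -> P1. 4 ppages; refcounts: pp0:2 pp1:2 pp2:2 pp3:2
Op 2: write(P1, v3, 100). refcount(pp3)=2>1 -> COPY to pp4. 5 ppages; refcounts: pp0:2 pp1:2 pp2:2 pp3:1 pp4:1
Op 3: fork(P0) -> P2. 5 ppages; refcounts: pp0:3 pp1:3 pp2:3 pp3:2 pp4:1
Op 4: read(P0, v1) -> 32. No state change.
Op 5: read(P2, v1) -> 32. No state change.
Op 6: write(P1, v1, 128). refcount(pp1)=3>1 -> COPY to pp5. 6 ppages; refcounts: pp0:3 pp1:2 pp2:3 pp3:2 pp4:1 pp5:1

Answer: 6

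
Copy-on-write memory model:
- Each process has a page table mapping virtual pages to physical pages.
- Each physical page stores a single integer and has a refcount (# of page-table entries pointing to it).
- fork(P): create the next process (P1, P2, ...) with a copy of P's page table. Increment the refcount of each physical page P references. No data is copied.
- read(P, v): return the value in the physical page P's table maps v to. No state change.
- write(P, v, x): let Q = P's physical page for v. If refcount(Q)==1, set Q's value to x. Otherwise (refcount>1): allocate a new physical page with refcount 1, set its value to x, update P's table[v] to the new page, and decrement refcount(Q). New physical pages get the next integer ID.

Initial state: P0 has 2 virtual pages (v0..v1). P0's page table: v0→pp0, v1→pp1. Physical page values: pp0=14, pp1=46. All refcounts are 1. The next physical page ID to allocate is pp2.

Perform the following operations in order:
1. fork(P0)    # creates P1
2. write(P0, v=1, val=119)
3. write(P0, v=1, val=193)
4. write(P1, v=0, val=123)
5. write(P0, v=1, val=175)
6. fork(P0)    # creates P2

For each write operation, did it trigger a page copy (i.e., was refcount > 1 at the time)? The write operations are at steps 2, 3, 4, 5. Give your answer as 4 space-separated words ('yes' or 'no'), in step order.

Op 1: fork(P0) -> P1. 2 ppages; refcounts: pp0:2 pp1:2
Op 2: write(P0, v1, 119). refcount(pp1)=2>1 -> COPY to pp2. 3 ppages; refcounts: pp0:2 pp1:1 pp2:1
Op 3: write(P0, v1, 193). refcount(pp2)=1 -> write in place. 3 ppages; refcounts: pp0:2 pp1:1 pp2:1
Op 4: write(P1, v0, 123). refcount(pp0)=2>1 -> COPY to pp3. 4 ppages; refcounts: pp0:1 pp1:1 pp2:1 pp3:1
Op 5: write(P0, v1, 175). refcount(pp2)=1 -> write in place. 4 ppages; refcounts: pp0:1 pp1:1 pp2:1 pp3:1
Op 6: fork(P0) -> P2. 4 ppages; refcounts: pp0:2 pp1:1 pp2:2 pp3:1

yes no yes no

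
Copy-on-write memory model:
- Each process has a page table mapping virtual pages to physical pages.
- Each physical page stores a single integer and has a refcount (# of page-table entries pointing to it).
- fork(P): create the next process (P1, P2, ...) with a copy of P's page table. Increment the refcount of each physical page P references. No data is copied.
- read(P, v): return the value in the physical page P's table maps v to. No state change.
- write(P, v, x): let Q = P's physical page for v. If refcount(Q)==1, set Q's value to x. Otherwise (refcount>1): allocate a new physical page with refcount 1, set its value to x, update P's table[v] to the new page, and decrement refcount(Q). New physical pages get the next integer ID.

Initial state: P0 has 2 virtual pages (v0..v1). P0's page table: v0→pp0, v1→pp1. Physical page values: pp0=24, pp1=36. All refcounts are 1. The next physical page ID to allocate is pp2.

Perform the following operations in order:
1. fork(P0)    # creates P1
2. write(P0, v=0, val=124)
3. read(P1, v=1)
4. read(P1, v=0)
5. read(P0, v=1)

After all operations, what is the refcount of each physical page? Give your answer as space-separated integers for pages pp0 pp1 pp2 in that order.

Answer: 1 2 1

Derivation:
Op 1: fork(P0) -> P1. 2 ppages; refcounts: pp0:2 pp1:2
Op 2: write(P0, v0, 124). refcount(pp0)=2>1 -> COPY to pp2. 3 ppages; refcounts: pp0:1 pp1:2 pp2:1
Op 3: read(P1, v1) -> 36. No state change.
Op 4: read(P1, v0) -> 24. No state change.
Op 5: read(P0, v1) -> 36. No state change.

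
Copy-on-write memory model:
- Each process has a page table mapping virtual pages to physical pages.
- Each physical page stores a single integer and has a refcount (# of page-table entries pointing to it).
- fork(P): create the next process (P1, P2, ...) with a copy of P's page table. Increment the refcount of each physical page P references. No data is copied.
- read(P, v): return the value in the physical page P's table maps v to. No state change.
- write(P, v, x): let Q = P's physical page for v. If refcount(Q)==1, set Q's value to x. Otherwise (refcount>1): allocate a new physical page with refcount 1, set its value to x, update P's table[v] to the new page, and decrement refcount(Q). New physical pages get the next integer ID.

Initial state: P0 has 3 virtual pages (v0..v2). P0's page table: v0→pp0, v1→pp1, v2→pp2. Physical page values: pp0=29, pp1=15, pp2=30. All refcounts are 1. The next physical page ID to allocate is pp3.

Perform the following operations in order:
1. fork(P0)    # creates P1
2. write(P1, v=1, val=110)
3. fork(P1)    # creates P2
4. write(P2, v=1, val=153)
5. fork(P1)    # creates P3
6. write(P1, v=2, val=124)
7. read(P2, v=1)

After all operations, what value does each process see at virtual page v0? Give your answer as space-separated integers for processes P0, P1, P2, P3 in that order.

Op 1: fork(P0) -> P1. 3 ppages; refcounts: pp0:2 pp1:2 pp2:2
Op 2: write(P1, v1, 110). refcount(pp1)=2>1 -> COPY to pp3. 4 ppages; refcounts: pp0:2 pp1:1 pp2:2 pp3:1
Op 3: fork(P1) -> P2. 4 ppages; refcounts: pp0:3 pp1:1 pp2:3 pp3:2
Op 4: write(P2, v1, 153). refcount(pp3)=2>1 -> COPY to pp4. 5 ppages; refcounts: pp0:3 pp1:1 pp2:3 pp3:1 pp4:1
Op 5: fork(P1) -> P3. 5 ppages; refcounts: pp0:4 pp1:1 pp2:4 pp3:2 pp4:1
Op 6: write(P1, v2, 124). refcount(pp2)=4>1 -> COPY to pp5. 6 ppages; refcounts: pp0:4 pp1:1 pp2:3 pp3:2 pp4:1 pp5:1
Op 7: read(P2, v1) -> 153. No state change.
P0: v0 -> pp0 = 29
P1: v0 -> pp0 = 29
P2: v0 -> pp0 = 29
P3: v0 -> pp0 = 29

Answer: 29 29 29 29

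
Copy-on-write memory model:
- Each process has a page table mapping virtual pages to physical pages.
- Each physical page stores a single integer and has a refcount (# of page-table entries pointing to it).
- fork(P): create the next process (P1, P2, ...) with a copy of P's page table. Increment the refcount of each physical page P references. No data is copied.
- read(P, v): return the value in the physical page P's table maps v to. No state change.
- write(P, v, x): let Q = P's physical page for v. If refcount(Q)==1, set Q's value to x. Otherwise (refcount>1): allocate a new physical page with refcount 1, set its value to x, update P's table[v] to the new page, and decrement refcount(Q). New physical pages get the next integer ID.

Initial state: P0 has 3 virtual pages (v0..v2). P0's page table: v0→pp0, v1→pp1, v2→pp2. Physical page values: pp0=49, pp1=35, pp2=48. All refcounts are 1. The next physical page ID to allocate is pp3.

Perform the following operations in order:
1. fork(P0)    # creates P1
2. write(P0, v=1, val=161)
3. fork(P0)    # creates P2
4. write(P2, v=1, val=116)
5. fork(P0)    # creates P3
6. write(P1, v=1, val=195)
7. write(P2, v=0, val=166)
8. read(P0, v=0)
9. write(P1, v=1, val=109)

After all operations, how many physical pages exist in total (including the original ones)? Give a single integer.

Op 1: fork(P0) -> P1. 3 ppages; refcounts: pp0:2 pp1:2 pp2:2
Op 2: write(P0, v1, 161). refcount(pp1)=2>1 -> COPY to pp3. 4 ppages; refcounts: pp0:2 pp1:1 pp2:2 pp3:1
Op 3: fork(P0) -> P2. 4 ppages; refcounts: pp0:3 pp1:1 pp2:3 pp3:2
Op 4: write(P2, v1, 116). refcount(pp3)=2>1 -> COPY to pp4. 5 ppages; refcounts: pp0:3 pp1:1 pp2:3 pp3:1 pp4:1
Op 5: fork(P0) -> P3. 5 ppages; refcounts: pp0:4 pp1:1 pp2:4 pp3:2 pp4:1
Op 6: write(P1, v1, 195). refcount(pp1)=1 -> write in place. 5 ppages; refcounts: pp0:4 pp1:1 pp2:4 pp3:2 pp4:1
Op 7: write(P2, v0, 166). refcount(pp0)=4>1 -> COPY to pp5. 6 ppages; refcounts: pp0:3 pp1:1 pp2:4 pp3:2 pp4:1 pp5:1
Op 8: read(P0, v0) -> 49. No state change.
Op 9: write(P1, v1, 109). refcount(pp1)=1 -> write in place. 6 ppages; refcounts: pp0:3 pp1:1 pp2:4 pp3:2 pp4:1 pp5:1

Answer: 6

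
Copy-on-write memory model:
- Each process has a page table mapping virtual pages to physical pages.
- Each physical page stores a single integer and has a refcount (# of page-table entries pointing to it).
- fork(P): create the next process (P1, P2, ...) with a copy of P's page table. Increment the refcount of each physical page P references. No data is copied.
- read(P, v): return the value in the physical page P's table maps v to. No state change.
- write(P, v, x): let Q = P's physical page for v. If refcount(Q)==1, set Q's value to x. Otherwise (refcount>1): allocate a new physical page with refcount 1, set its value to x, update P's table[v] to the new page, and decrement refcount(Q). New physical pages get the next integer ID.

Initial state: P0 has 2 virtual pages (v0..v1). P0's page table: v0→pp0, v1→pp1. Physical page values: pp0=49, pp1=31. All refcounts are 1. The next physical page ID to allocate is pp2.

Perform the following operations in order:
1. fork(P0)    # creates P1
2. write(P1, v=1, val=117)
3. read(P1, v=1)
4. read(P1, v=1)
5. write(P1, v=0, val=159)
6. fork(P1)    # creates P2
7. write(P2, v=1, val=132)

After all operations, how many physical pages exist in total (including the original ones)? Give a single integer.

Answer: 5

Derivation:
Op 1: fork(P0) -> P1. 2 ppages; refcounts: pp0:2 pp1:2
Op 2: write(P1, v1, 117). refcount(pp1)=2>1 -> COPY to pp2. 3 ppages; refcounts: pp0:2 pp1:1 pp2:1
Op 3: read(P1, v1) -> 117. No state change.
Op 4: read(P1, v1) -> 117. No state change.
Op 5: write(P1, v0, 159). refcount(pp0)=2>1 -> COPY to pp3. 4 ppages; refcounts: pp0:1 pp1:1 pp2:1 pp3:1
Op 6: fork(P1) -> P2. 4 ppages; refcounts: pp0:1 pp1:1 pp2:2 pp3:2
Op 7: write(P2, v1, 132). refcount(pp2)=2>1 -> COPY to pp4. 5 ppages; refcounts: pp0:1 pp1:1 pp2:1 pp3:2 pp4:1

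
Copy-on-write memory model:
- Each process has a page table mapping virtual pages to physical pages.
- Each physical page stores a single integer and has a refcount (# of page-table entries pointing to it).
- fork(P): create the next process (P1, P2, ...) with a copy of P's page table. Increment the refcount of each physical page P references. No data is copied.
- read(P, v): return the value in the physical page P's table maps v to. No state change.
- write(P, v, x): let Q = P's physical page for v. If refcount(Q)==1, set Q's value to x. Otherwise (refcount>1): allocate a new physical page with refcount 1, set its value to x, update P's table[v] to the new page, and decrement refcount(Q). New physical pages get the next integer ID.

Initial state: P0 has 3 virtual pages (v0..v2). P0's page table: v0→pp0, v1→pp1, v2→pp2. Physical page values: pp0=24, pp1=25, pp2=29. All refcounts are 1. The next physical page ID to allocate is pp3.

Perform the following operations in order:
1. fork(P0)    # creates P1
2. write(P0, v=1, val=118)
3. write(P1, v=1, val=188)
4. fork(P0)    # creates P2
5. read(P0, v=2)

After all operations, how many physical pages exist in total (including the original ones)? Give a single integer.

Answer: 4

Derivation:
Op 1: fork(P0) -> P1. 3 ppages; refcounts: pp0:2 pp1:2 pp2:2
Op 2: write(P0, v1, 118). refcount(pp1)=2>1 -> COPY to pp3. 4 ppages; refcounts: pp0:2 pp1:1 pp2:2 pp3:1
Op 3: write(P1, v1, 188). refcount(pp1)=1 -> write in place. 4 ppages; refcounts: pp0:2 pp1:1 pp2:2 pp3:1
Op 4: fork(P0) -> P2. 4 ppages; refcounts: pp0:3 pp1:1 pp2:3 pp3:2
Op 5: read(P0, v2) -> 29. No state change.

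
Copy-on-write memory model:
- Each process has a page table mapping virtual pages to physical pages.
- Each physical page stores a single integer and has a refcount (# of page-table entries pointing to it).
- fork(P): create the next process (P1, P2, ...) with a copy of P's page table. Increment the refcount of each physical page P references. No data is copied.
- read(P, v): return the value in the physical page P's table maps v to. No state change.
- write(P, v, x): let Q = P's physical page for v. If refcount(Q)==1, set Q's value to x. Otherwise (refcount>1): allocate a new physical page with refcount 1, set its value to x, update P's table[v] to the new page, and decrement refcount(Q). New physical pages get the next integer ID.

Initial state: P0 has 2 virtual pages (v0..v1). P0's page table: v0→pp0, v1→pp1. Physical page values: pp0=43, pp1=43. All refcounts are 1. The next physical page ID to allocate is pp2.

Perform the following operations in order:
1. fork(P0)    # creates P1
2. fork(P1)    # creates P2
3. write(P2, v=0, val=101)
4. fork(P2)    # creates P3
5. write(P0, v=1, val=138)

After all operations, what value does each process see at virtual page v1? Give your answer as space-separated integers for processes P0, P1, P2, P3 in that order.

Answer: 138 43 43 43

Derivation:
Op 1: fork(P0) -> P1. 2 ppages; refcounts: pp0:2 pp1:2
Op 2: fork(P1) -> P2. 2 ppages; refcounts: pp0:3 pp1:3
Op 3: write(P2, v0, 101). refcount(pp0)=3>1 -> COPY to pp2. 3 ppages; refcounts: pp0:2 pp1:3 pp2:1
Op 4: fork(P2) -> P3. 3 ppages; refcounts: pp0:2 pp1:4 pp2:2
Op 5: write(P0, v1, 138). refcount(pp1)=4>1 -> COPY to pp3. 4 ppages; refcounts: pp0:2 pp1:3 pp2:2 pp3:1
P0: v1 -> pp3 = 138
P1: v1 -> pp1 = 43
P2: v1 -> pp1 = 43
P3: v1 -> pp1 = 43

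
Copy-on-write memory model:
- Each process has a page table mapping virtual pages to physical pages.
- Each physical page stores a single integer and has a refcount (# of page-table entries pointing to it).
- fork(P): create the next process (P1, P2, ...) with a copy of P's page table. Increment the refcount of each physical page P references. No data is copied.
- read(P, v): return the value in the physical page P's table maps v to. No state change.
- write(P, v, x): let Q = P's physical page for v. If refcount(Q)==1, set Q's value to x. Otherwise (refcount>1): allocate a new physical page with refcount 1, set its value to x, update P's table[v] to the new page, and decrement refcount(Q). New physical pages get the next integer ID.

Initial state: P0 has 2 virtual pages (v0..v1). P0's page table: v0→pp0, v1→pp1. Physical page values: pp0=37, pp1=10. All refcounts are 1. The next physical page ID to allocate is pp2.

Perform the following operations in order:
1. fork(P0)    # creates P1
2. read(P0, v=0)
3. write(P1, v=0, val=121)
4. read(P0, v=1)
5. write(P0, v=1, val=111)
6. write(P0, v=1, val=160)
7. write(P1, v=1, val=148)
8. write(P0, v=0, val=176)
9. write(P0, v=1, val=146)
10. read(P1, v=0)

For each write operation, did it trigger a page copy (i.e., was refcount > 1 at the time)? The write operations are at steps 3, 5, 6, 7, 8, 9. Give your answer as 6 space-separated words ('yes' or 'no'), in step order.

Op 1: fork(P0) -> P1. 2 ppages; refcounts: pp0:2 pp1:2
Op 2: read(P0, v0) -> 37. No state change.
Op 3: write(P1, v0, 121). refcount(pp0)=2>1 -> COPY to pp2. 3 ppages; refcounts: pp0:1 pp1:2 pp2:1
Op 4: read(P0, v1) -> 10. No state change.
Op 5: write(P0, v1, 111). refcount(pp1)=2>1 -> COPY to pp3. 4 ppages; refcounts: pp0:1 pp1:1 pp2:1 pp3:1
Op 6: write(P0, v1, 160). refcount(pp3)=1 -> write in place. 4 ppages; refcounts: pp0:1 pp1:1 pp2:1 pp3:1
Op 7: write(P1, v1, 148). refcount(pp1)=1 -> write in place. 4 ppages; refcounts: pp0:1 pp1:1 pp2:1 pp3:1
Op 8: write(P0, v0, 176). refcount(pp0)=1 -> write in place. 4 ppages; refcounts: pp0:1 pp1:1 pp2:1 pp3:1
Op 9: write(P0, v1, 146). refcount(pp3)=1 -> write in place. 4 ppages; refcounts: pp0:1 pp1:1 pp2:1 pp3:1
Op 10: read(P1, v0) -> 121. No state change.

yes yes no no no no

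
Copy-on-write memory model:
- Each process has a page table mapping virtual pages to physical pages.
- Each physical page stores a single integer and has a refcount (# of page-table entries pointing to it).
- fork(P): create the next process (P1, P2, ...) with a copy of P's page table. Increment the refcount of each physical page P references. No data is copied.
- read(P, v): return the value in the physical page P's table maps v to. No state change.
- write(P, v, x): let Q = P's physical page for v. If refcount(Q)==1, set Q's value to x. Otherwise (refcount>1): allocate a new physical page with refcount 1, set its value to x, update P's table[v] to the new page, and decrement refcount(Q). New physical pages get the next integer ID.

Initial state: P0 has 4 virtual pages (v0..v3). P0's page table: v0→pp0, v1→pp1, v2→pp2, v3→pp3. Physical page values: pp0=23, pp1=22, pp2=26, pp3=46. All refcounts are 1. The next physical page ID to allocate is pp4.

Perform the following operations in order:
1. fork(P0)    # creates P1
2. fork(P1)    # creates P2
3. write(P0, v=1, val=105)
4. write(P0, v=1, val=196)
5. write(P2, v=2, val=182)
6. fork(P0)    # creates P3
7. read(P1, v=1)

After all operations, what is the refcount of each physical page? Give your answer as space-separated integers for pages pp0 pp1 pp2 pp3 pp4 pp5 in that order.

Op 1: fork(P0) -> P1. 4 ppages; refcounts: pp0:2 pp1:2 pp2:2 pp3:2
Op 2: fork(P1) -> P2. 4 ppages; refcounts: pp0:3 pp1:3 pp2:3 pp3:3
Op 3: write(P0, v1, 105). refcount(pp1)=3>1 -> COPY to pp4. 5 ppages; refcounts: pp0:3 pp1:2 pp2:3 pp3:3 pp4:1
Op 4: write(P0, v1, 196). refcount(pp4)=1 -> write in place. 5 ppages; refcounts: pp0:3 pp1:2 pp2:3 pp3:3 pp4:1
Op 5: write(P2, v2, 182). refcount(pp2)=3>1 -> COPY to pp5. 6 ppages; refcounts: pp0:3 pp1:2 pp2:2 pp3:3 pp4:1 pp5:1
Op 6: fork(P0) -> P3. 6 ppages; refcounts: pp0:4 pp1:2 pp2:3 pp3:4 pp4:2 pp5:1
Op 7: read(P1, v1) -> 22. No state change.

Answer: 4 2 3 4 2 1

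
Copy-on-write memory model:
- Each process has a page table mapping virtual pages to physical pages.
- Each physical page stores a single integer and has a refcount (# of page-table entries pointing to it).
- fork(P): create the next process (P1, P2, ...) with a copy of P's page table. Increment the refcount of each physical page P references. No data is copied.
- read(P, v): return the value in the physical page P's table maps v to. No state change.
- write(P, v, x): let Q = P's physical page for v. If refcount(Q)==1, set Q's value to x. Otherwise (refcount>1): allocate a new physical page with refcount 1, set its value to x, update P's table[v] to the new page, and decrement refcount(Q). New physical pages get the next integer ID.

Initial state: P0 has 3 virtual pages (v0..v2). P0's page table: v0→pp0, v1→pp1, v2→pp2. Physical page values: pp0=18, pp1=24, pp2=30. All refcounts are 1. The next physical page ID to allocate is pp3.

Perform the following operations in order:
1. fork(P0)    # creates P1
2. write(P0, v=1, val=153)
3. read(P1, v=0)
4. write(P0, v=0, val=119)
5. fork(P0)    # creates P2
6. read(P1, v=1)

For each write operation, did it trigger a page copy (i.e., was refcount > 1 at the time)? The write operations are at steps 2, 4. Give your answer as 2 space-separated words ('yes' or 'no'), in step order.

Op 1: fork(P0) -> P1. 3 ppages; refcounts: pp0:2 pp1:2 pp2:2
Op 2: write(P0, v1, 153). refcount(pp1)=2>1 -> COPY to pp3. 4 ppages; refcounts: pp0:2 pp1:1 pp2:2 pp3:1
Op 3: read(P1, v0) -> 18. No state change.
Op 4: write(P0, v0, 119). refcount(pp0)=2>1 -> COPY to pp4. 5 ppages; refcounts: pp0:1 pp1:1 pp2:2 pp3:1 pp4:1
Op 5: fork(P0) -> P2. 5 ppages; refcounts: pp0:1 pp1:1 pp2:3 pp3:2 pp4:2
Op 6: read(P1, v1) -> 24. No state change.

yes yes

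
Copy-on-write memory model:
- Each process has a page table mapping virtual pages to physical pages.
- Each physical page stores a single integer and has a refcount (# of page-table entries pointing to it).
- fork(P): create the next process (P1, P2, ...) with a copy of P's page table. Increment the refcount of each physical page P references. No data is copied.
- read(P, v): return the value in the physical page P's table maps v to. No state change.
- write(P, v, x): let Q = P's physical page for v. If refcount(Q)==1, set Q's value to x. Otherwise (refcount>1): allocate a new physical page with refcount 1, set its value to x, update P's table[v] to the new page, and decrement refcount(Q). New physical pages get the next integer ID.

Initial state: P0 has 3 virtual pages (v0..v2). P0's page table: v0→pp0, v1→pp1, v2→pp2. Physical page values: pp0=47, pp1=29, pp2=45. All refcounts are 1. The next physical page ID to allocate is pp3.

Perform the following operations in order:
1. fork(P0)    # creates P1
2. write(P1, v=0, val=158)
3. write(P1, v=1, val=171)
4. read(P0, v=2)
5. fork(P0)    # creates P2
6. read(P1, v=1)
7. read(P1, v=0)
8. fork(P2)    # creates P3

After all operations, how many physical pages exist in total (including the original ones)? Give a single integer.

Op 1: fork(P0) -> P1. 3 ppages; refcounts: pp0:2 pp1:2 pp2:2
Op 2: write(P1, v0, 158). refcount(pp0)=2>1 -> COPY to pp3. 4 ppages; refcounts: pp0:1 pp1:2 pp2:2 pp3:1
Op 3: write(P1, v1, 171). refcount(pp1)=2>1 -> COPY to pp4. 5 ppages; refcounts: pp0:1 pp1:1 pp2:2 pp3:1 pp4:1
Op 4: read(P0, v2) -> 45. No state change.
Op 5: fork(P0) -> P2. 5 ppages; refcounts: pp0:2 pp1:2 pp2:3 pp3:1 pp4:1
Op 6: read(P1, v1) -> 171. No state change.
Op 7: read(P1, v0) -> 158. No state change.
Op 8: fork(P2) -> P3. 5 ppages; refcounts: pp0:3 pp1:3 pp2:4 pp3:1 pp4:1

Answer: 5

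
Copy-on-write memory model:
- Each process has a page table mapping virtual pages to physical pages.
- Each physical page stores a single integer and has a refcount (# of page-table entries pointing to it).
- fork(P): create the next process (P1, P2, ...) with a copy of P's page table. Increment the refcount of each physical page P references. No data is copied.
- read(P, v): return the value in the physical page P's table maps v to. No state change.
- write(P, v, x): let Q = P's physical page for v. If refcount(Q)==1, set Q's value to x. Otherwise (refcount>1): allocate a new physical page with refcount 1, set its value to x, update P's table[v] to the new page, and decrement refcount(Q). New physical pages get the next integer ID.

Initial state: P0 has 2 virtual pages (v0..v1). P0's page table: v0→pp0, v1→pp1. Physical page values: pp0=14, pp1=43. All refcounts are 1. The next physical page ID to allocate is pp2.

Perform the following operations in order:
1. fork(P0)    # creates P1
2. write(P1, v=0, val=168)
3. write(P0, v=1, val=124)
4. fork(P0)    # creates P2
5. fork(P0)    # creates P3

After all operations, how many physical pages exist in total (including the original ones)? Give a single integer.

Op 1: fork(P0) -> P1. 2 ppages; refcounts: pp0:2 pp1:2
Op 2: write(P1, v0, 168). refcount(pp0)=2>1 -> COPY to pp2. 3 ppages; refcounts: pp0:1 pp1:2 pp2:1
Op 3: write(P0, v1, 124). refcount(pp1)=2>1 -> COPY to pp3. 4 ppages; refcounts: pp0:1 pp1:1 pp2:1 pp3:1
Op 4: fork(P0) -> P2. 4 ppages; refcounts: pp0:2 pp1:1 pp2:1 pp3:2
Op 5: fork(P0) -> P3. 4 ppages; refcounts: pp0:3 pp1:1 pp2:1 pp3:3

Answer: 4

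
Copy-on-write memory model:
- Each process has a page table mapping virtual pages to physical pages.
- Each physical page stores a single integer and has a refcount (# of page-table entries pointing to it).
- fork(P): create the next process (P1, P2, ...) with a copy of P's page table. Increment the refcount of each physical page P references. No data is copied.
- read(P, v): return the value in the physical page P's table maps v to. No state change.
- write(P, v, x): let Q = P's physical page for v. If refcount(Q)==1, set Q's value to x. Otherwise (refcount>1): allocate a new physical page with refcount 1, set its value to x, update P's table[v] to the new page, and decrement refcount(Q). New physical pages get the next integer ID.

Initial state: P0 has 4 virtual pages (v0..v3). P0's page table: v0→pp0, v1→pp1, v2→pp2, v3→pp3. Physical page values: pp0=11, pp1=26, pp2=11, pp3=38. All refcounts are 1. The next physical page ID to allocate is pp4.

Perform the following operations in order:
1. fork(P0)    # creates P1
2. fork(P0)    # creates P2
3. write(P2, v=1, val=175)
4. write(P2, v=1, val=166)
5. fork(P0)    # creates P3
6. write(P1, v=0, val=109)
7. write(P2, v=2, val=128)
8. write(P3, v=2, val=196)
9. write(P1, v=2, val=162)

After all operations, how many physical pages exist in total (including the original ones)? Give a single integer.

Answer: 9

Derivation:
Op 1: fork(P0) -> P1. 4 ppages; refcounts: pp0:2 pp1:2 pp2:2 pp3:2
Op 2: fork(P0) -> P2. 4 ppages; refcounts: pp0:3 pp1:3 pp2:3 pp3:3
Op 3: write(P2, v1, 175). refcount(pp1)=3>1 -> COPY to pp4. 5 ppages; refcounts: pp0:3 pp1:2 pp2:3 pp3:3 pp4:1
Op 4: write(P2, v1, 166). refcount(pp4)=1 -> write in place. 5 ppages; refcounts: pp0:3 pp1:2 pp2:3 pp3:3 pp4:1
Op 5: fork(P0) -> P3. 5 ppages; refcounts: pp0:4 pp1:3 pp2:4 pp3:4 pp4:1
Op 6: write(P1, v0, 109). refcount(pp0)=4>1 -> COPY to pp5. 6 ppages; refcounts: pp0:3 pp1:3 pp2:4 pp3:4 pp4:1 pp5:1
Op 7: write(P2, v2, 128). refcount(pp2)=4>1 -> COPY to pp6. 7 ppages; refcounts: pp0:3 pp1:3 pp2:3 pp3:4 pp4:1 pp5:1 pp6:1
Op 8: write(P3, v2, 196). refcount(pp2)=3>1 -> COPY to pp7. 8 ppages; refcounts: pp0:3 pp1:3 pp2:2 pp3:4 pp4:1 pp5:1 pp6:1 pp7:1
Op 9: write(P1, v2, 162). refcount(pp2)=2>1 -> COPY to pp8. 9 ppages; refcounts: pp0:3 pp1:3 pp2:1 pp3:4 pp4:1 pp5:1 pp6:1 pp7:1 pp8:1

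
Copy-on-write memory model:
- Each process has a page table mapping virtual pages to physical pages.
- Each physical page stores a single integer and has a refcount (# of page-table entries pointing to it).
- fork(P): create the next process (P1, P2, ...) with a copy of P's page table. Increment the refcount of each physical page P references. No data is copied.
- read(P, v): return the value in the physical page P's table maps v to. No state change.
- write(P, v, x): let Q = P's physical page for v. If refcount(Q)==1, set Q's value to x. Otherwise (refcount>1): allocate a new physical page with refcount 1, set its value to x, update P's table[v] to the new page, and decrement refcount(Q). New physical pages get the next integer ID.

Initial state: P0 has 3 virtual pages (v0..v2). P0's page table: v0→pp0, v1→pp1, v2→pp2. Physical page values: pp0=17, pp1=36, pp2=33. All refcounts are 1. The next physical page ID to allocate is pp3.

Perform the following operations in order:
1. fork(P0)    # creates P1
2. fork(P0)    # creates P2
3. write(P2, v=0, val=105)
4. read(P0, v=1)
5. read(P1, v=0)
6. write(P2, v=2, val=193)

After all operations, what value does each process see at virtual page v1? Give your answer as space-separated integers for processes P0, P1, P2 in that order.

Op 1: fork(P0) -> P1. 3 ppages; refcounts: pp0:2 pp1:2 pp2:2
Op 2: fork(P0) -> P2. 3 ppages; refcounts: pp0:3 pp1:3 pp2:3
Op 3: write(P2, v0, 105). refcount(pp0)=3>1 -> COPY to pp3. 4 ppages; refcounts: pp0:2 pp1:3 pp2:3 pp3:1
Op 4: read(P0, v1) -> 36. No state change.
Op 5: read(P1, v0) -> 17. No state change.
Op 6: write(P2, v2, 193). refcount(pp2)=3>1 -> COPY to pp4. 5 ppages; refcounts: pp0:2 pp1:3 pp2:2 pp3:1 pp4:1
P0: v1 -> pp1 = 36
P1: v1 -> pp1 = 36
P2: v1 -> pp1 = 36

Answer: 36 36 36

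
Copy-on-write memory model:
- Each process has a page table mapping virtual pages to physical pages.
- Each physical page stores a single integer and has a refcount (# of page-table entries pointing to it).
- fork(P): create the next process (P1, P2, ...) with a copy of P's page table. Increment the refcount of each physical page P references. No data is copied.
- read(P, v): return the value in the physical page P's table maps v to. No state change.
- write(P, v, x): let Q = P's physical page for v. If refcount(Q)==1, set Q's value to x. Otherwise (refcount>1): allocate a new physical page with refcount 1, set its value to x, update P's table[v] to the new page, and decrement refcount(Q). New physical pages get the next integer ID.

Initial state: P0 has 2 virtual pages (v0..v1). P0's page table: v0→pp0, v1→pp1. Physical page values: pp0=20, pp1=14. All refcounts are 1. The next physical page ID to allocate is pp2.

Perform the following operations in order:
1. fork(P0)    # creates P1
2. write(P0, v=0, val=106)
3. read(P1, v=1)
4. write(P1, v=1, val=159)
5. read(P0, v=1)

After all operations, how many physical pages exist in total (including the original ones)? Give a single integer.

Op 1: fork(P0) -> P1. 2 ppages; refcounts: pp0:2 pp1:2
Op 2: write(P0, v0, 106). refcount(pp0)=2>1 -> COPY to pp2. 3 ppages; refcounts: pp0:1 pp1:2 pp2:1
Op 3: read(P1, v1) -> 14. No state change.
Op 4: write(P1, v1, 159). refcount(pp1)=2>1 -> COPY to pp3. 4 ppages; refcounts: pp0:1 pp1:1 pp2:1 pp3:1
Op 5: read(P0, v1) -> 14. No state change.

Answer: 4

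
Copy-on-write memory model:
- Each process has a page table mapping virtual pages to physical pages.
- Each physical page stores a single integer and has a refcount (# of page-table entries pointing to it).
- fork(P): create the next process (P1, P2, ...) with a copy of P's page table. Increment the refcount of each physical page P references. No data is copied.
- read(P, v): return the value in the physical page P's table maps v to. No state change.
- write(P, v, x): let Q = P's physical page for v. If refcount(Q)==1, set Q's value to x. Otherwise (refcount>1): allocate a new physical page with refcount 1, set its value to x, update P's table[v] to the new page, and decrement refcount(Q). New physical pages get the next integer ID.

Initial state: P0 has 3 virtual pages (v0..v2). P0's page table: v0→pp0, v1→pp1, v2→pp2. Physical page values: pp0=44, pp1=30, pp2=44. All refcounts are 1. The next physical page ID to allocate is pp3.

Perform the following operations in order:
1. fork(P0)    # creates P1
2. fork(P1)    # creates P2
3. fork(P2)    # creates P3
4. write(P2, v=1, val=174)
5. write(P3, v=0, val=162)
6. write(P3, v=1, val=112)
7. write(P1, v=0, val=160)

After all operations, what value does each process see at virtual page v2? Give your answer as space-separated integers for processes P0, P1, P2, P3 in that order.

Op 1: fork(P0) -> P1. 3 ppages; refcounts: pp0:2 pp1:2 pp2:2
Op 2: fork(P1) -> P2. 3 ppages; refcounts: pp0:3 pp1:3 pp2:3
Op 3: fork(P2) -> P3. 3 ppages; refcounts: pp0:4 pp1:4 pp2:4
Op 4: write(P2, v1, 174). refcount(pp1)=4>1 -> COPY to pp3. 4 ppages; refcounts: pp0:4 pp1:3 pp2:4 pp3:1
Op 5: write(P3, v0, 162). refcount(pp0)=4>1 -> COPY to pp4. 5 ppages; refcounts: pp0:3 pp1:3 pp2:4 pp3:1 pp4:1
Op 6: write(P3, v1, 112). refcount(pp1)=3>1 -> COPY to pp5. 6 ppages; refcounts: pp0:3 pp1:2 pp2:4 pp3:1 pp4:1 pp5:1
Op 7: write(P1, v0, 160). refcount(pp0)=3>1 -> COPY to pp6. 7 ppages; refcounts: pp0:2 pp1:2 pp2:4 pp3:1 pp4:1 pp5:1 pp6:1
P0: v2 -> pp2 = 44
P1: v2 -> pp2 = 44
P2: v2 -> pp2 = 44
P3: v2 -> pp2 = 44

Answer: 44 44 44 44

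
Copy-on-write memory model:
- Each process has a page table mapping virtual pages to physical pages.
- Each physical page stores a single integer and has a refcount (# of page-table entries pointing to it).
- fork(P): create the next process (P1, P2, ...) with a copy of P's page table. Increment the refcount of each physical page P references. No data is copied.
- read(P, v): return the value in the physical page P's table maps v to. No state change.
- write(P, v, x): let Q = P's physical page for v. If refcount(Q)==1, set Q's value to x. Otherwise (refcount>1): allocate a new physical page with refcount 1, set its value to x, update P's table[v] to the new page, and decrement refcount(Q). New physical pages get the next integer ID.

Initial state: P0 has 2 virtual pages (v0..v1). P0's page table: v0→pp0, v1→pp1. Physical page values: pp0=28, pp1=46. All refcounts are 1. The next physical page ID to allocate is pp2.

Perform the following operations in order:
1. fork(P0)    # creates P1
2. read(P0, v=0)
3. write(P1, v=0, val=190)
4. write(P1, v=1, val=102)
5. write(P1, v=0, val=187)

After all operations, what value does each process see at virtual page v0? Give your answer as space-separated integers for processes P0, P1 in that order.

Op 1: fork(P0) -> P1. 2 ppages; refcounts: pp0:2 pp1:2
Op 2: read(P0, v0) -> 28. No state change.
Op 3: write(P1, v0, 190). refcount(pp0)=2>1 -> COPY to pp2. 3 ppages; refcounts: pp0:1 pp1:2 pp2:1
Op 4: write(P1, v1, 102). refcount(pp1)=2>1 -> COPY to pp3. 4 ppages; refcounts: pp0:1 pp1:1 pp2:1 pp3:1
Op 5: write(P1, v0, 187). refcount(pp2)=1 -> write in place. 4 ppages; refcounts: pp0:1 pp1:1 pp2:1 pp3:1
P0: v0 -> pp0 = 28
P1: v0 -> pp2 = 187

Answer: 28 187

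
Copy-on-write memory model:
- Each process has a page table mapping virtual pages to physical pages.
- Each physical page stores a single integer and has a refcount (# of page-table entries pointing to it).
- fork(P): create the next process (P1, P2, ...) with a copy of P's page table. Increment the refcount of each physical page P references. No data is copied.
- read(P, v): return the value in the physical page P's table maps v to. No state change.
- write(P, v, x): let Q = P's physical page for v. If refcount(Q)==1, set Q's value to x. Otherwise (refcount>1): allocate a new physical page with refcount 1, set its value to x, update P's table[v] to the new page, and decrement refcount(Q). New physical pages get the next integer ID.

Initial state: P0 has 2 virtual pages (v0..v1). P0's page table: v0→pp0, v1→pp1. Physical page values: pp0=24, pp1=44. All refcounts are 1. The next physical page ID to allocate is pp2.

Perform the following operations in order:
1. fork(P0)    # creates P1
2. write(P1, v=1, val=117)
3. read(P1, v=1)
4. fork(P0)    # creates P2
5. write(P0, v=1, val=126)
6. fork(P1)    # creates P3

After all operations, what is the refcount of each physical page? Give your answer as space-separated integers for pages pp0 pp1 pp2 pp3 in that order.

Answer: 4 1 2 1

Derivation:
Op 1: fork(P0) -> P1. 2 ppages; refcounts: pp0:2 pp1:2
Op 2: write(P1, v1, 117). refcount(pp1)=2>1 -> COPY to pp2. 3 ppages; refcounts: pp0:2 pp1:1 pp2:1
Op 3: read(P1, v1) -> 117. No state change.
Op 4: fork(P0) -> P2. 3 ppages; refcounts: pp0:3 pp1:2 pp2:1
Op 5: write(P0, v1, 126). refcount(pp1)=2>1 -> COPY to pp3. 4 ppages; refcounts: pp0:3 pp1:1 pp2:1 pp3:1
Op 6: fork(P1) -> P3. 4 ppages; refcounts: pp0:4 pp1:1 pp2:2 pp3:1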